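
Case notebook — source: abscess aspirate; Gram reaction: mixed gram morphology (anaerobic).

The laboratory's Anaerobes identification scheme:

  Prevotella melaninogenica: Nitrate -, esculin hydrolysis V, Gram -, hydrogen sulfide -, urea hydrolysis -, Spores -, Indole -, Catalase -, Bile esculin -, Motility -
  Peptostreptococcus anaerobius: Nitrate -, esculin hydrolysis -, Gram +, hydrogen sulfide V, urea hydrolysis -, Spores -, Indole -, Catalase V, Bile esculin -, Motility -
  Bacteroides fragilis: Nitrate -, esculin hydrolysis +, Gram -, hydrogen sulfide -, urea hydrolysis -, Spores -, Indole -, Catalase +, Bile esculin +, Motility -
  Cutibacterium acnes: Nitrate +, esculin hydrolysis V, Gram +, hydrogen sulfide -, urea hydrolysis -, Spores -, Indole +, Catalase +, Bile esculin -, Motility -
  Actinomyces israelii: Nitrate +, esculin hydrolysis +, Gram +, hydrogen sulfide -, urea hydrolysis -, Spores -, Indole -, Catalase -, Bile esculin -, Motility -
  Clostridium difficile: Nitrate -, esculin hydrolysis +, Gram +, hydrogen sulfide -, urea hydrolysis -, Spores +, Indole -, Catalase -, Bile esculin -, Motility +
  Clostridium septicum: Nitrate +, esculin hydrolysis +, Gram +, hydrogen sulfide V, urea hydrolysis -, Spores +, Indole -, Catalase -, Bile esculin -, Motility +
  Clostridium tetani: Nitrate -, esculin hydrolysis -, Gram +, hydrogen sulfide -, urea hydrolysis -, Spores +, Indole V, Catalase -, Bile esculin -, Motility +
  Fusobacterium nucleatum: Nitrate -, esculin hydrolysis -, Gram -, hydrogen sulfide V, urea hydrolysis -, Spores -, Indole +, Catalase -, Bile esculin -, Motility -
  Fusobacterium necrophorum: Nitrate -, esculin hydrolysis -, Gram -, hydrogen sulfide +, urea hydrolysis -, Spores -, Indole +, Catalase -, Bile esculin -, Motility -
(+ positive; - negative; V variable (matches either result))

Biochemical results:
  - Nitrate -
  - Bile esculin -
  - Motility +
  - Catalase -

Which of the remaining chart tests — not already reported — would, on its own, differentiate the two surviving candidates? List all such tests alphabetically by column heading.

Nitrate -: excludes Cutibacterium acnes, Actinomyces israelii, Clostridium septicum — 7 left.
Catalase -: excludes Bacteroides fragilis — 6 left.
Bile esculin -: all 6 remaining candidates are consistent.
Motility +: excludes Prevotella melaninogenica, Peptostreptococcus anaerobius, Fusobacterium nucleatum, Fusobacterium necrophorum — 2 left.
Two candidates remain: Clostridium difficile and Clostridium tetani.
  esculin hydrolysis: Clostridium difficile +, Clostridium tetani - — discriminates.
  Gram: + vs + — same for both, does not separate.
  hydrogen sulfide: - vs - — same for both, does not separate.
  urea hydrolysis: - vs - — same for both, does not separate.
  Spores: + vs + — same for both, does not separate.
  Indole: - vs V — variable for at least one, does not separate.

esculin hydrolysis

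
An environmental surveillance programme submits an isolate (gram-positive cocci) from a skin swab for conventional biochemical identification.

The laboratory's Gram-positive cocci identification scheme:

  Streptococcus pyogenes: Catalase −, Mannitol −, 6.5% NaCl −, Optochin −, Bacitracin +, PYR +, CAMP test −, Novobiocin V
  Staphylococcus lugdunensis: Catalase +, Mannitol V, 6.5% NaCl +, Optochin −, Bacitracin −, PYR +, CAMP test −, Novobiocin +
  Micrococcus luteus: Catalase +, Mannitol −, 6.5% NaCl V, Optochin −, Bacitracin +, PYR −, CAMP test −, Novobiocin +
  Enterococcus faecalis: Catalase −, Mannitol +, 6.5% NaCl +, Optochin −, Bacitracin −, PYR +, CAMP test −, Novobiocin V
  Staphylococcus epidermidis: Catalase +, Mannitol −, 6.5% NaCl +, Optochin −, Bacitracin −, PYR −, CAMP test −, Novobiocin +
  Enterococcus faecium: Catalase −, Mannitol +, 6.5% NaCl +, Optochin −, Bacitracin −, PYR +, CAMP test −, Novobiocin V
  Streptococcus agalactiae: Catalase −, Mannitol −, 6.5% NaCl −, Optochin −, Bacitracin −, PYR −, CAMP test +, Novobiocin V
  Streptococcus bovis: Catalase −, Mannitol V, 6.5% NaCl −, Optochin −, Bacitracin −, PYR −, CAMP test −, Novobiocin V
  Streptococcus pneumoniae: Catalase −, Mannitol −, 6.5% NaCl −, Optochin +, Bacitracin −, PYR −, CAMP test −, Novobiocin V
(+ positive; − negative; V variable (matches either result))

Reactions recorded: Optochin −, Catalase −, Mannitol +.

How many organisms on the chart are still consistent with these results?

3

Optochin −: excludes Streptococcus pneumoniae — 8 left.
Mannitol +: excludes Streptococcus pyogenes, Micrococcus luteus, Staphylococcus epidermidis, Streptococcus agalactiae — 4 left.
Catalase −: excludes Staphylococcus lugdunensis — 3 left.
Still consistent: Enterococcus faecalis, Enterococcus faecium, Streptococcus bovis.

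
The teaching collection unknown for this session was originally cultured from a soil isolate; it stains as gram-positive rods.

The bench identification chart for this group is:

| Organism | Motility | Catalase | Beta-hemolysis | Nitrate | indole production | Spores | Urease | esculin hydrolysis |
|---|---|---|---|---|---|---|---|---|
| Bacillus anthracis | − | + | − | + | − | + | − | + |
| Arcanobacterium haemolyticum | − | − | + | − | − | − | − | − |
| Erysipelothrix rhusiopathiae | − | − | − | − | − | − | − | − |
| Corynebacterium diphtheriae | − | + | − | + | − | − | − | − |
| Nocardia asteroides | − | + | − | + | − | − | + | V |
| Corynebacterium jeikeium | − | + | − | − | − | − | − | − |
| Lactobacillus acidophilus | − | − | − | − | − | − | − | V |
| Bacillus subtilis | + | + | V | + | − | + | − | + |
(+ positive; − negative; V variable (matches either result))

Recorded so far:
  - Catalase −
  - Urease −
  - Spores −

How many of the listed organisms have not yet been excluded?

Catalase −: excludes 5 organisms — 3 left.
Urease −: all 3 remaining candidates are consistent.
Spores −: all 3 remaining candidates are consistent.
Still consistent: Arcanobacterium haemolyticum, Erysipelothrix rhusiopathiae, Lactobacillus acidophilus.

3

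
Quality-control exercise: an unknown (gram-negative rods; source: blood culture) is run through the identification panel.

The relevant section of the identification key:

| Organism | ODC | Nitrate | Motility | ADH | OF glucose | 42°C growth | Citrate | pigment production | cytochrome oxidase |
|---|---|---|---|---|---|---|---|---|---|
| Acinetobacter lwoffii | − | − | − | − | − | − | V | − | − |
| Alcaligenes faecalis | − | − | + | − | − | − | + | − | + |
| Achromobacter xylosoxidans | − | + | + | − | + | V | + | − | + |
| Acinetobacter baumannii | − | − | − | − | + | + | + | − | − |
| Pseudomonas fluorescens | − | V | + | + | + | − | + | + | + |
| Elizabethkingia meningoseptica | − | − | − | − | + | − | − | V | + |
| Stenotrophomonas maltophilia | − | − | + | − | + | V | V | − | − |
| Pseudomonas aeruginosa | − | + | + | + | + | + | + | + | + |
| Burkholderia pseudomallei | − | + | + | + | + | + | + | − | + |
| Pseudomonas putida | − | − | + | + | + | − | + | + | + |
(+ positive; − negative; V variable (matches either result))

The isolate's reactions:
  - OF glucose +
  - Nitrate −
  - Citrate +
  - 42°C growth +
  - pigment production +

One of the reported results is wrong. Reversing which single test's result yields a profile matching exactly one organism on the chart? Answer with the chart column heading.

Nitrate

As reported, no row in the chart matches all 5 reactions.
Reversing OF glucose → still no organism matches.
Reversing pigment production → 2 organisms match (not unique).
Reversing 42°C growth → 2 organisms match (not unique).
Reversing Citrate → still no organism matches.
Reversing Nitrate (to +) → unique match: Pseudomonas aeruginosa.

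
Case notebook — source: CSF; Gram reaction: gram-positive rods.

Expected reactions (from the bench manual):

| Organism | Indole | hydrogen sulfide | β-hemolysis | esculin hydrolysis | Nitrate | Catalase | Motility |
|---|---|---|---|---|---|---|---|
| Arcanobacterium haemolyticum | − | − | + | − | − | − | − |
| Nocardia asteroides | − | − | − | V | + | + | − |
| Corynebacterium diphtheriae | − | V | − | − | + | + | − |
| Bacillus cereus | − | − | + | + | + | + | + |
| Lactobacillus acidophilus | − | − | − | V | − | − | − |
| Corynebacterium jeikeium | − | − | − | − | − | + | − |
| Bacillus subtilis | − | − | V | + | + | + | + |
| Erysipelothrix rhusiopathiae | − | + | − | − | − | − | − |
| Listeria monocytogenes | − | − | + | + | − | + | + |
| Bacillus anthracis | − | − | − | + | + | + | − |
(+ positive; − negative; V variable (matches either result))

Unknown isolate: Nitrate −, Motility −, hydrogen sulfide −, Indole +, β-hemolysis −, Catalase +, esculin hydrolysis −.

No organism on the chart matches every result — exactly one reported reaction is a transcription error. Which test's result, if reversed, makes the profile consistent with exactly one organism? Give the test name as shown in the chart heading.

Indole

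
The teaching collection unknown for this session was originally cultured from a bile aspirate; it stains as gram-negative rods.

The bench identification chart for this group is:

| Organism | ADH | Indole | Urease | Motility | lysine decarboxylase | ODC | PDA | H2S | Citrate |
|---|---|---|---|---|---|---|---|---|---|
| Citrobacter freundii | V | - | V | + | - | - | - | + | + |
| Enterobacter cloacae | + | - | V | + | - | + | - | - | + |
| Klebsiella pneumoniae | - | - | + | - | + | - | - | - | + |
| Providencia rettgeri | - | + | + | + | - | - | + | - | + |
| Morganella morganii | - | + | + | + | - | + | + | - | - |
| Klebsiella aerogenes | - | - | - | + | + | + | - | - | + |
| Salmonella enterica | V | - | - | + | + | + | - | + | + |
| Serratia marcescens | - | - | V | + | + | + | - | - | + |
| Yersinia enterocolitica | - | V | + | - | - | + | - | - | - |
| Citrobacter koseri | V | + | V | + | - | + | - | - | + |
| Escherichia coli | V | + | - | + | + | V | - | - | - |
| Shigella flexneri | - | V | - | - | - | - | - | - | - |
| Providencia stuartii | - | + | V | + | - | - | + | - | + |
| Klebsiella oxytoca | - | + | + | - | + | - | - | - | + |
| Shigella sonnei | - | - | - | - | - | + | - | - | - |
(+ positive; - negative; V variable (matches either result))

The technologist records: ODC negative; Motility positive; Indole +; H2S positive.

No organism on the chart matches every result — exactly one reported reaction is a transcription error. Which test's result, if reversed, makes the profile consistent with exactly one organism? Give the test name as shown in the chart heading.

Indole

As reported, no row in the chart matches all 4 reactions.
Reversing ODC → still no organism matches.
Reversing Motility → still no organism matches.
Reversing H2S → 3 organisms match (not unique).
Reversing Indole (to -) → unique match: Citrobacter freundii.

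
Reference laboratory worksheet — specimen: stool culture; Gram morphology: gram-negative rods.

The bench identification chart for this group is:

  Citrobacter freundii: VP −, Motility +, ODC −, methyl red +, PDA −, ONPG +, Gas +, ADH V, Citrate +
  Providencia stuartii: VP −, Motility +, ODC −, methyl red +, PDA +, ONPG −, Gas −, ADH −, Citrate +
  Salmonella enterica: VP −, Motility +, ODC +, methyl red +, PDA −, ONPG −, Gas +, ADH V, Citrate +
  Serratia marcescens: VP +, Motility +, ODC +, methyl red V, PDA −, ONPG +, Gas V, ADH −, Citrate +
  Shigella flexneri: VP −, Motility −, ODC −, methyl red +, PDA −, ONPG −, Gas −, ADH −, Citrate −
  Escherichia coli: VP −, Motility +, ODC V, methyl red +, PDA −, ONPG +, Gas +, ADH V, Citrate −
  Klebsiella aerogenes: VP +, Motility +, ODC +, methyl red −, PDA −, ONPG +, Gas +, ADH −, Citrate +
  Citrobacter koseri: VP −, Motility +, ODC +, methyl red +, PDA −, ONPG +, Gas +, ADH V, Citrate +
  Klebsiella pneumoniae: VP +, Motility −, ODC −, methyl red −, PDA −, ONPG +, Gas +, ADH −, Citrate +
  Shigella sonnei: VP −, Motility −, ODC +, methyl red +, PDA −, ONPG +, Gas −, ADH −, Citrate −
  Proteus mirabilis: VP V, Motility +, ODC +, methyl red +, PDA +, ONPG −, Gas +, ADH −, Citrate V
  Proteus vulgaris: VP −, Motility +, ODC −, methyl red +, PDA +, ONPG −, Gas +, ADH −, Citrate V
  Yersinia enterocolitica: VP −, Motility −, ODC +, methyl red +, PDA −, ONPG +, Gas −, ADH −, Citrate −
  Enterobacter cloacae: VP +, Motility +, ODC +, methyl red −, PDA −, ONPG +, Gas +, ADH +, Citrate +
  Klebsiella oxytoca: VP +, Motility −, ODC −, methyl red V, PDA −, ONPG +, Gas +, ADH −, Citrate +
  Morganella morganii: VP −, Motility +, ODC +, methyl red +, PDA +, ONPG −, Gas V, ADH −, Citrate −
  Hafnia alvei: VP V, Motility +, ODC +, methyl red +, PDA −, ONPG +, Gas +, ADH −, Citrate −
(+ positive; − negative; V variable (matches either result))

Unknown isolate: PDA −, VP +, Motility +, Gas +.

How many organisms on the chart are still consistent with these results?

Gas +: excludes Providencia stuartii, Shigella flexneri, Shigella sonnei, Yersinia enterocolitica — 13 left.
PDA −: excludes Proteus mirabilis, Proteus vulgaris, Morganella morganii — 10 left.
Motility +: excludes Klebsiella pneumoniae, Klebsiella oxytoca — 8 left.
VP +: excludes Citrobacter freundii, Salmonella enterica, Escherichia coli, Citrobacter koseri — 4 left.
Still consistent: Enterobacter cloacae, Hafnia alvei, Klebsiella aerogenes, Serratia marcescens.

4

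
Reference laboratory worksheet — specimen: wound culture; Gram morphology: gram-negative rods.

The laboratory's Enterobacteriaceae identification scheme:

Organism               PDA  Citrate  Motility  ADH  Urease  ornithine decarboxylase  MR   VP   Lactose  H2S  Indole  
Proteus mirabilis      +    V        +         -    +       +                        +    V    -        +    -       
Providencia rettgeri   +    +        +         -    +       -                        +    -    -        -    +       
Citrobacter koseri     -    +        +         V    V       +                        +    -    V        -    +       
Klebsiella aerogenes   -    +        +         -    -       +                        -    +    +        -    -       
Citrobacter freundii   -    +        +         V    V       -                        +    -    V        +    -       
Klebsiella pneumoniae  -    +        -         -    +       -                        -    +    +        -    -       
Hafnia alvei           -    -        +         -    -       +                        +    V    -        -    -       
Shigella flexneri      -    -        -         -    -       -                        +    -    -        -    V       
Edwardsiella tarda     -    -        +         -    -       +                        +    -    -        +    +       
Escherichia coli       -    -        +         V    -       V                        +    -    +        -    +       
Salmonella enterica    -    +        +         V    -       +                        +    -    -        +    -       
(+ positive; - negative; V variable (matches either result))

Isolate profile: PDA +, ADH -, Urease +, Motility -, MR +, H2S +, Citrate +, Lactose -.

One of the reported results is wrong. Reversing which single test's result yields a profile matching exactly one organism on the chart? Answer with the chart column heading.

Motility

As reported, no row in the chart matches all 8 reactions.
Reversing Lactose → still no organism matches.
Reversing H2S → still no organism matches.
Reversing Motility (to +) → unique match: Proteus mirabilis.
Reversing MR → still no organism matches.
Reversing Urease → still no organism matches.
Reversing PDA → still no organism matches.
Reversing ADH → still no organism matches.
Reversing Citrate → still no organism matches.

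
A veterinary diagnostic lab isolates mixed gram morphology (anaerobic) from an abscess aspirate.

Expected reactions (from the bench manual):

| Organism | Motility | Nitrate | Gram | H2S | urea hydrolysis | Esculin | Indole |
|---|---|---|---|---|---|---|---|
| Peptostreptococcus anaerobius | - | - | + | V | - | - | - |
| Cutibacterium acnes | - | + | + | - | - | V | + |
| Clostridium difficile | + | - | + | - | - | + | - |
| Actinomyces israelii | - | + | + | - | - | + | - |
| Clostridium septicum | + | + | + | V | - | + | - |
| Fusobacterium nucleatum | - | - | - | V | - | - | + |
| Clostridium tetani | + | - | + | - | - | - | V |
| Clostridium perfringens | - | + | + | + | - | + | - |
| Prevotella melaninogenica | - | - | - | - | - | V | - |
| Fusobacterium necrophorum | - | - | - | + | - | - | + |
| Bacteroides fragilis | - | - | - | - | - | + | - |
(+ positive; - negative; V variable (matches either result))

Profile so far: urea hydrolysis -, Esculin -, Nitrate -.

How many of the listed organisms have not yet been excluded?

urea hydrolysis -: all 11 remaining candidates are consistent.
Nitrate -: excludes Cutibacterium acnes, Actinomyces israelii, Clostridium septicum, Clostridium perfringens — 7 left.
Esculin -: excludes Clostridium difficile, Bacteroides fragilis — 5 left.
Still consistent: Clostridium tetani, Fusobacterium necrophorum, Fusobacterium nucleatum, Peptostreptococcus anaerobius, Prevotella melaninogenica.

5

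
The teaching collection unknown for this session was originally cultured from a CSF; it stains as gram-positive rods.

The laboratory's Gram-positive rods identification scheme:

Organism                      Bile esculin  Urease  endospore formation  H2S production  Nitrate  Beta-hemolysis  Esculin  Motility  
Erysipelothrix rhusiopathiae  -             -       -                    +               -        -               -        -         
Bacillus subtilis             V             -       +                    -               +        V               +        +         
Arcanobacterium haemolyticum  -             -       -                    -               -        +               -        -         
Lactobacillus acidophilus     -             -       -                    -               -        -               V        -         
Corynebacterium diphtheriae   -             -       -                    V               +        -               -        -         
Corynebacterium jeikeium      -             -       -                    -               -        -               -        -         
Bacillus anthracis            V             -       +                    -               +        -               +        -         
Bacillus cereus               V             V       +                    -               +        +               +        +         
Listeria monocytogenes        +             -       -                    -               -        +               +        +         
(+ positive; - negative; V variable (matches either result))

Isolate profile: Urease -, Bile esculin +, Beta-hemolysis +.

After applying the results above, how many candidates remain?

Urease -: all 9 remaining candidates are consistent.
Bile esculin +: excludes 5 organisms — 4 left.
Beta-hemolysis +: excludes Bacillus anthracis — 3 left.
Still consistent: Bacillus cereus, Bacillus subtilis, Listeria monocytogenes.

3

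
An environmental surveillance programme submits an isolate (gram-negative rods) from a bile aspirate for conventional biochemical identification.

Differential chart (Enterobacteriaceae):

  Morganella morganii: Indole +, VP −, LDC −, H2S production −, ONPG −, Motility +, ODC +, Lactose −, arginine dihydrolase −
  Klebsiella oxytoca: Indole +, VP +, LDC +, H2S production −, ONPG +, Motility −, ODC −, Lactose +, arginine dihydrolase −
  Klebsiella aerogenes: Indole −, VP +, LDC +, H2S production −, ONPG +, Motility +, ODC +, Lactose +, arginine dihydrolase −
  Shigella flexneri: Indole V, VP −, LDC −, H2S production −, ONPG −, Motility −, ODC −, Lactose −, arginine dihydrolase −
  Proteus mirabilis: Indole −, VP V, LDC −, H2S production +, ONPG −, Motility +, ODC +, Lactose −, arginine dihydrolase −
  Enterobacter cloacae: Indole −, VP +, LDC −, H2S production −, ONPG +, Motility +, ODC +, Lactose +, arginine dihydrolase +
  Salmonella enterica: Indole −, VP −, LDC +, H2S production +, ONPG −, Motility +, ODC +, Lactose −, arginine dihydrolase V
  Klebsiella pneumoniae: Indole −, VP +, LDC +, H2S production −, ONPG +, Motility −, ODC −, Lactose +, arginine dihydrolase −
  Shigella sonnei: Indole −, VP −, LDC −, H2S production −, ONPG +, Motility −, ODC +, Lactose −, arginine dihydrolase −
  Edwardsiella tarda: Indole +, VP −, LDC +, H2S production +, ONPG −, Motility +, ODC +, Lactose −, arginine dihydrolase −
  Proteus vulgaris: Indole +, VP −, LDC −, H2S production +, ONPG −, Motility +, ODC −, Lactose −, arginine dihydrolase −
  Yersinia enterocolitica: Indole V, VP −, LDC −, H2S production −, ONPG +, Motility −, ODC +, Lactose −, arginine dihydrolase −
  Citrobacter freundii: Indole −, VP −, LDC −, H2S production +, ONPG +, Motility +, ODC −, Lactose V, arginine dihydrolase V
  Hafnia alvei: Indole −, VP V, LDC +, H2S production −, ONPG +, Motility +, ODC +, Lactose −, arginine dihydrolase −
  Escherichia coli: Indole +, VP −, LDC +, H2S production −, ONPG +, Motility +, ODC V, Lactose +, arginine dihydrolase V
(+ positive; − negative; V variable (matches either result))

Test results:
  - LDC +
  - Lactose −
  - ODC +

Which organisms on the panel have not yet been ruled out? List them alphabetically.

Edwardsiella tarda, Hafnia alvei, Salmonella enterica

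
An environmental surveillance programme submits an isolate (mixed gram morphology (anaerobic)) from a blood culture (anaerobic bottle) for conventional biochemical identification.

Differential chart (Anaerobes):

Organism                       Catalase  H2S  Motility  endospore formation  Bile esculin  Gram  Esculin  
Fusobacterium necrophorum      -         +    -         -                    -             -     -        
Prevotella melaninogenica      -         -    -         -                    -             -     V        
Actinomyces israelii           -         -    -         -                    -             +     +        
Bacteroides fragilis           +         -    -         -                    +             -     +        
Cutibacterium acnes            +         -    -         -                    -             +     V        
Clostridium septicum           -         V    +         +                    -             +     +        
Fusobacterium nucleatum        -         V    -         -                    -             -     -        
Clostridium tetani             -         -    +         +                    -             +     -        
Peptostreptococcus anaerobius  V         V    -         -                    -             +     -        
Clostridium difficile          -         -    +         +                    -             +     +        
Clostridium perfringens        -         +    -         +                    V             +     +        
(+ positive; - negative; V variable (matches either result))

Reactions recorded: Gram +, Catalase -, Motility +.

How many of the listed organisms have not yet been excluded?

Gram +: excludes Fusobacterium necrophorum, Prevotella melaninogenica, Bacteroides fragilis, Fusobacterium nucleatum — 7 left.
Motility +: excludes Actinomyces israelii, Cutibacterium acnes, Peptostreptococcus anaerobius, Clostridium perfringens — 3 left.
Catalase -: all 3 remaining candidates are consistent.
Still consistent: Clostridium difficile, Clostridium septicum, Clostridium tetani.

3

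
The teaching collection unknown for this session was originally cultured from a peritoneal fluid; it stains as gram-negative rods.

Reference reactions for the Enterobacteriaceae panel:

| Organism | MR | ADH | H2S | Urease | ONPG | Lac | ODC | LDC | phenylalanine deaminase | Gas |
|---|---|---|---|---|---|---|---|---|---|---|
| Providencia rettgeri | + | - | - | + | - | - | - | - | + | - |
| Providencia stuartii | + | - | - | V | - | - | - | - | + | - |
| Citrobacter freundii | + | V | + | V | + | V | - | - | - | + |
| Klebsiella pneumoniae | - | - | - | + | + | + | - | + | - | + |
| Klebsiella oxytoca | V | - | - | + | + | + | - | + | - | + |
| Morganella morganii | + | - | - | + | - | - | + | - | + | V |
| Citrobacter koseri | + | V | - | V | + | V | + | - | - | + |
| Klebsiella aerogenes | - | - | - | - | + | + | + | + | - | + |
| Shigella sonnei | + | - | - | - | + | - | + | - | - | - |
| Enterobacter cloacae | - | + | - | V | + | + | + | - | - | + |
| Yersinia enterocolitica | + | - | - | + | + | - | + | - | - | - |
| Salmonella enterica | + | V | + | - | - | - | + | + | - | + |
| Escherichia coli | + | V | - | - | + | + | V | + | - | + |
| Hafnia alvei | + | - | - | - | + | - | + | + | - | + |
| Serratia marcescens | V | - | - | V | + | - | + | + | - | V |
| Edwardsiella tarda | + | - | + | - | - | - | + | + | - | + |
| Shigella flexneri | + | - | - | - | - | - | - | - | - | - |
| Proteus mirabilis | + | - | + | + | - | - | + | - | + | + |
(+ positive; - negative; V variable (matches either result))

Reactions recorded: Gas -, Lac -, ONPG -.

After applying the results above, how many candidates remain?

4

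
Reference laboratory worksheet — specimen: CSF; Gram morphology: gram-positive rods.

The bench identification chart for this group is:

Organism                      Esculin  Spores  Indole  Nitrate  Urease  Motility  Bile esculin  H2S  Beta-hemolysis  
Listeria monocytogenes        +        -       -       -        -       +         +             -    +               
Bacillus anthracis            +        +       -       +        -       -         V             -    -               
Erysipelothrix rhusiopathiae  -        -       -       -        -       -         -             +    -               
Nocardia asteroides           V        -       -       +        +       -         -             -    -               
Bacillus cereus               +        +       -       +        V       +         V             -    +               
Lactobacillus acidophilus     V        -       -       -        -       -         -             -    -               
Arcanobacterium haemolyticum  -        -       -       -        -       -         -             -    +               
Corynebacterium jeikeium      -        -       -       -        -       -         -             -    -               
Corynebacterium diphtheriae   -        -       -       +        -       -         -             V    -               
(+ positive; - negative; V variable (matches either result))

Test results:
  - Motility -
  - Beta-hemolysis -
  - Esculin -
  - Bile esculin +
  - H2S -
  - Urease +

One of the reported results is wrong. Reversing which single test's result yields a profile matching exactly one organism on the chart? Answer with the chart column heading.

Bile esculin

As reported, no row in the chart matches all 6 reactions.
Reversing Urease → still no organism matches.
Reversing Esculin → still no organism matches.
Reversing Bile esculin (to -) → unique match: Nocardia asteroides.
Reversing Beta-hemolysis → still no organism matches.
Reversing H2S → still no organism matches.
Reversing Motility → still no organism matches.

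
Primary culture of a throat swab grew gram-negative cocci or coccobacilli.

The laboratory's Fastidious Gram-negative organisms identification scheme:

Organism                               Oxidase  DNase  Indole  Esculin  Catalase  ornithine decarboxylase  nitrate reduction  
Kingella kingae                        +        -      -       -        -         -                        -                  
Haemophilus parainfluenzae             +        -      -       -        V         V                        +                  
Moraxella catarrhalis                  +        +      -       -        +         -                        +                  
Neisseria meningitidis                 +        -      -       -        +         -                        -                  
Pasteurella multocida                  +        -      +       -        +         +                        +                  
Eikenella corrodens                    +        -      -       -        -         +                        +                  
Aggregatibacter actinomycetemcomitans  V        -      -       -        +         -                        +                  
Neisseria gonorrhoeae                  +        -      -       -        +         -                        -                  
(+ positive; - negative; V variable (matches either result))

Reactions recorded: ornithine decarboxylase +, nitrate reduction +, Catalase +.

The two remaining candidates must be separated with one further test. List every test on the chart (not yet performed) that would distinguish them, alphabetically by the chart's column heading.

Indole

Catalase +: excludes Kingella kingae, Eikenella corrodens — 6 left.
nitrate reduction +: excludes Neisseria meningitidis, Neisseria gonorrhoeae — 4 left.
ornithine decarboxylase +: excludes Moraxella catarrhalis, Aggregatibacter actinomycetemcomitans — 2 left.
Two candidates remain: Haemophilus parainfluenzae and Pasteurella multocida.
  Oxidase: + vs + — same for both, does not separate.
  DNase: - vs - — same for both, does not separate.
  Indole: Haemophilus parainfluenzae -, Pasteurella multocida + — discriminates.
  Esculin: - vs - — same for both, does not separate.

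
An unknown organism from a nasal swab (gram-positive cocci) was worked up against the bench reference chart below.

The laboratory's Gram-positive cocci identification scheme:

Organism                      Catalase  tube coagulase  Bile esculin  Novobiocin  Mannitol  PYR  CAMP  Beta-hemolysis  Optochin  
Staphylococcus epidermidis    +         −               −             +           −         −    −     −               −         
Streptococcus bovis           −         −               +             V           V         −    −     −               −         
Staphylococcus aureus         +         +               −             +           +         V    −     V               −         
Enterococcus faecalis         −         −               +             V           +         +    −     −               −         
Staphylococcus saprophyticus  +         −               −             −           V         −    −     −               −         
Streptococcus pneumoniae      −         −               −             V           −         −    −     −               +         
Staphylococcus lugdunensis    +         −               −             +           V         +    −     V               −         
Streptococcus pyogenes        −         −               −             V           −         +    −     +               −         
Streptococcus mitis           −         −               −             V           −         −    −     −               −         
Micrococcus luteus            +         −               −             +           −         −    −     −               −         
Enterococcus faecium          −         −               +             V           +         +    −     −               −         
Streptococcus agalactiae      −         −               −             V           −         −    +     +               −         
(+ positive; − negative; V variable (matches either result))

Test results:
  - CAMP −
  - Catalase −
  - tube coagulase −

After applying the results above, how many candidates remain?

CAMP −: excludes Streptococcus agalactiae — 11 left.
tube coagulase −: excludes Staphylococcus aureus — 10 left.
Catalase −: excludes Staphylococcus epidermidis, Staphylococcus saprophyticus, Staphylococcus lugdunensis, Micrococcus luteus — 6 left.
Still consistent: Enterococcus faecalis, Enterococcus faecium, Streptococcus bovis, Streptococcus mitis, Streptococcus pneumoniae, Streptococcus pyogenes.

6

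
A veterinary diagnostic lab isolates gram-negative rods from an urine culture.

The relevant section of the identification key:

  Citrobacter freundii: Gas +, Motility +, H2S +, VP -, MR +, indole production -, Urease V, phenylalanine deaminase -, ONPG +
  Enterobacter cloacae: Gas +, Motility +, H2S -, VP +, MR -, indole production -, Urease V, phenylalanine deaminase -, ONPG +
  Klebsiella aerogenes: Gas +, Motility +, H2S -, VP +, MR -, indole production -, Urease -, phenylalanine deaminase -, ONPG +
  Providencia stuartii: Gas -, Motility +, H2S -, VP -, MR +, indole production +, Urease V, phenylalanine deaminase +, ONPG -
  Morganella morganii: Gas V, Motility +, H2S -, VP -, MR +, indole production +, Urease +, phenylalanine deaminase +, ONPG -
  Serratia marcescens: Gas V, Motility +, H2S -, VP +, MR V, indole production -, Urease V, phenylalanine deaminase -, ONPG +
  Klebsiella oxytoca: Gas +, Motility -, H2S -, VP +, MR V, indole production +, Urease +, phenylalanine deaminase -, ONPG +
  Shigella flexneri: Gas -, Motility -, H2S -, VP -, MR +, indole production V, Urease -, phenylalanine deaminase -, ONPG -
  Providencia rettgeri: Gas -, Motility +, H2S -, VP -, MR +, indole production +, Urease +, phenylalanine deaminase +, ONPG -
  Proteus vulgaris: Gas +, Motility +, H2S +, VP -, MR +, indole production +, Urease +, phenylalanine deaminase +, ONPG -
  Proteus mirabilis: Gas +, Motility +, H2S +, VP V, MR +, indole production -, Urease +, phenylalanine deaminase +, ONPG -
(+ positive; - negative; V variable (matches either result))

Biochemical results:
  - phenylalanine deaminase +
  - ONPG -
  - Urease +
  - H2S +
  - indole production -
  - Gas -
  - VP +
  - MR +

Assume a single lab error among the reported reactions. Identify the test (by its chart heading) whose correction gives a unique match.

Gas

As reported, no row in the chart matches all 8 reactions.
Reversing H2S → still no organism matches.
Reversing phenylalanine deaminase → still no organism matches.
Reversing Gas (to +) → unique match: Proteus mirabilis.
Reversing ONPG → still no organism matches.
Reversing VP → still no organism matches.
Reversing indole production → still no organism matches.
Reversing MR → still no organism matches.
Reversing Urease → still no organism matches.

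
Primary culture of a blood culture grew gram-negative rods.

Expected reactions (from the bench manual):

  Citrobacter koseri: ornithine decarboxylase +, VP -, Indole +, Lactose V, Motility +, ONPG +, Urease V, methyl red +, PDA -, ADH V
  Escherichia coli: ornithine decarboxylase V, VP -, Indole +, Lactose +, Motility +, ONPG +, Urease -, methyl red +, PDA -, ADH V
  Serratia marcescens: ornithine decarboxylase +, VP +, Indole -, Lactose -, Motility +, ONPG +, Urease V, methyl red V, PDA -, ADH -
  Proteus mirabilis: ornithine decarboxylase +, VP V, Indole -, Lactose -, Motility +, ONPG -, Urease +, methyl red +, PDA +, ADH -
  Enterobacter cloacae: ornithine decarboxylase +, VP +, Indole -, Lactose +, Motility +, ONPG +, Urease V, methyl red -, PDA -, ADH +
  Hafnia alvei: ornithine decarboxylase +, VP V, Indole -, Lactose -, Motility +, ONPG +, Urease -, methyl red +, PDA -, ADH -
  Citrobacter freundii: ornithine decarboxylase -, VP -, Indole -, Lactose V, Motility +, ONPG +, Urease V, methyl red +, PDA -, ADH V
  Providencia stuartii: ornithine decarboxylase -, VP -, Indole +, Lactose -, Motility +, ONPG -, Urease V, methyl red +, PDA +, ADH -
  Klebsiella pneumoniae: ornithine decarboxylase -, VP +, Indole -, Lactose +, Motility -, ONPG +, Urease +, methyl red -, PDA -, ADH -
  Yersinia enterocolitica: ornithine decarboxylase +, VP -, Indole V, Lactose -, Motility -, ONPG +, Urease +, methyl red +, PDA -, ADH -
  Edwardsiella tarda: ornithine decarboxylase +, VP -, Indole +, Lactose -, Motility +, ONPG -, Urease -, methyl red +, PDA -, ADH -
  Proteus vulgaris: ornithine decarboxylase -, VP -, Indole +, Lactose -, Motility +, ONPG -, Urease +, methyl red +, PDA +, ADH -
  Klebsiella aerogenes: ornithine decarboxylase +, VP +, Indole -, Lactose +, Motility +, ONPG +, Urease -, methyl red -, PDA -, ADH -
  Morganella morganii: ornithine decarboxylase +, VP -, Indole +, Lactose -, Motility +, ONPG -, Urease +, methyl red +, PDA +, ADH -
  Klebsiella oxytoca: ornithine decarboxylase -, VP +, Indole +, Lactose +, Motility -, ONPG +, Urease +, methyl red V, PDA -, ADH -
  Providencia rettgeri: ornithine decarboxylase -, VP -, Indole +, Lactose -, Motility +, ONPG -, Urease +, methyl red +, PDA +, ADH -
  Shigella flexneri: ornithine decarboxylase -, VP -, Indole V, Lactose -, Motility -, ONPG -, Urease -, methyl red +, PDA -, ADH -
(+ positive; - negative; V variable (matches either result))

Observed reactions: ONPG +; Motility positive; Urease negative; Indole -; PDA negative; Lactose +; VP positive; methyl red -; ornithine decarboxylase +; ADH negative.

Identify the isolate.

PDA -: excludes 5 organisms — 12 left.
methyl red -: excludes 7 organisms — 5 left.
ornithine decarboxylase +: excludes Klebsiella pneumoniae, Klebsiella oxytoca — 3 left.
Indole -: all 3 remaining candidates are consistent.
Lactose +: excludes Serratia marcescens — 2 left.
ADH -: excludes Enterobacter cloacae — 1 left.
VP +: the one remaining candidate is consistent.
ONPG +: the one remaining candidate is consistent.
Motility +: the one remaining candidate is consistent.
Urease -: the one remaining candidate is consistent.

Klebsiella aerogenes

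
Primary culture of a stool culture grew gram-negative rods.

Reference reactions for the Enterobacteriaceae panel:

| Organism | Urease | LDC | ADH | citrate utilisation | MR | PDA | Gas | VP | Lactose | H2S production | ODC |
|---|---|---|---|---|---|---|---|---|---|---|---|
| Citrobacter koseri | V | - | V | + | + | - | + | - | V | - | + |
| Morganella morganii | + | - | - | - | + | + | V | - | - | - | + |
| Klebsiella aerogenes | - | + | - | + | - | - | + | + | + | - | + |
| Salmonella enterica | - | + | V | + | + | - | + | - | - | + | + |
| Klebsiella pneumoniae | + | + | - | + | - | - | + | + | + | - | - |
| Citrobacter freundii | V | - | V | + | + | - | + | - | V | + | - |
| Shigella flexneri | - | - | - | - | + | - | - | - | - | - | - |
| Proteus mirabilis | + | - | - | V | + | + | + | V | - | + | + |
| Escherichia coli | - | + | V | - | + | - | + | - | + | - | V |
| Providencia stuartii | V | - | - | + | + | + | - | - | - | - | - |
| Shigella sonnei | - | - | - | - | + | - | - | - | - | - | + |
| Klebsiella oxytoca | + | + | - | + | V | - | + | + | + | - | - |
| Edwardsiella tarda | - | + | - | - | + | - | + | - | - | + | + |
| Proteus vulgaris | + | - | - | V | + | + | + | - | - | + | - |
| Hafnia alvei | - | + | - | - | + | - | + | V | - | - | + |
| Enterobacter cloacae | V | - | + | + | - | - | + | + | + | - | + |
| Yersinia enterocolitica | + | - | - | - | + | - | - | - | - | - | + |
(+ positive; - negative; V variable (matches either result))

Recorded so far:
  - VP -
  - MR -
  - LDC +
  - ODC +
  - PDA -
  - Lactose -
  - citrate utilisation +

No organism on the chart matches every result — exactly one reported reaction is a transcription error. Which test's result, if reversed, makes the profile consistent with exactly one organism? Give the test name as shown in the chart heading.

MR

As reported, no row in the chart matches all 7 reactions.
Reversing citrate utilisation → still no organism matches.
Reversing Lactose → still no organism matches.
Reversing MR (to +) → unique match: Salmonella enterica.
Reversing PDA → still no organism matches.
Reversing ODC → still no organism matches.
Reversing LDC → still no organism matches.
Reversing VP → still no organism matches.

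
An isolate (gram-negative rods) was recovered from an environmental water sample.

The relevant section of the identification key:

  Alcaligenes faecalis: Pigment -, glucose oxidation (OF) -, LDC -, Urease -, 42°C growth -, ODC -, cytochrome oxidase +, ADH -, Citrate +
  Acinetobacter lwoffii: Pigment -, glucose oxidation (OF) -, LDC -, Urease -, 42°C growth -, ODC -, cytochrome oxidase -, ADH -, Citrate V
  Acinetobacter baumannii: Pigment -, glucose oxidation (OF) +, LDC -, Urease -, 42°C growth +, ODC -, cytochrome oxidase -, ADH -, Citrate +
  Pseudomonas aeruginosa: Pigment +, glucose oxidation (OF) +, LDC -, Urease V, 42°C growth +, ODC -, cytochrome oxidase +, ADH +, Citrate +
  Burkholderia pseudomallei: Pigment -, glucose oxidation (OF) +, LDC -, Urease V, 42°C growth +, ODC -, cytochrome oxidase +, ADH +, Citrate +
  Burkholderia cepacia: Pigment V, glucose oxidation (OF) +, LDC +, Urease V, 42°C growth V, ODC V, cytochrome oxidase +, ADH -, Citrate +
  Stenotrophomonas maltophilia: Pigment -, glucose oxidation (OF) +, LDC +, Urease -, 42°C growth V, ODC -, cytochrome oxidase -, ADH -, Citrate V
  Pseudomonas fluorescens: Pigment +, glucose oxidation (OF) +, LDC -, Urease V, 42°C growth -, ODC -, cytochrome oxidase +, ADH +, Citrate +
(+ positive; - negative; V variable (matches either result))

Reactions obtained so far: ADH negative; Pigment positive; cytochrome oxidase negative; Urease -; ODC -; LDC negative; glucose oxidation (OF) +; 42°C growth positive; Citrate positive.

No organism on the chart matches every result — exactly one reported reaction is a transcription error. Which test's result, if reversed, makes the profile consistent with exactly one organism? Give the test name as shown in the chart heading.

As reported, no row in the chart matches all 9 reactions.
Reversing 42°C growth → still no organism matches.
Reversing ADH → still no organism matches.
Reversing glucose oxidation (OF) → still no organism matches.
Reversing ODC → still no organism matches.
Reversing LDC → still no organism matches.
Reversing Urease → still no organism matches.
Reversing Citrate → still no organism matches.
Reversing cytochrome oxidase → still no organism matches.
Reversing Pigment (to -) → unique match: Acinetobacter baumannii.

Pigment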